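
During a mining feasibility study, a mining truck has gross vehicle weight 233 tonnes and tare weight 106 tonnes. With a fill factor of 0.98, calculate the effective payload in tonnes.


Maximum payload = gross - tare
= 233 - 106 = 127 tonnes
Effective payload = max payload * fill factor
= 127 * 0.98
= 124.46 tonnes

124.46 tonnes


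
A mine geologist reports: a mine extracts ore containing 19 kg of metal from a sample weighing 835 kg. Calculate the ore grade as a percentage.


2.2754%

Ore grade = (metal mass / ore mass) * 100
= (19 / 835) * 100
= 0.02275449102 * 100
= 2.2754%


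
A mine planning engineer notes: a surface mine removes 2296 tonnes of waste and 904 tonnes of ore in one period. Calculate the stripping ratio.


2.5398

Stripping ratio = waste tonnage / ore tonnage
= 2296 / 904
= 2.5398


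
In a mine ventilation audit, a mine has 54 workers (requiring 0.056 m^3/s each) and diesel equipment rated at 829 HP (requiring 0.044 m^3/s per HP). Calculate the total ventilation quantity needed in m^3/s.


Airflow for workers:
Q_people = 54 * 0.056 = 3.024 m^3/s
Airflow for diesel equipment:
Q_diesel = 829 * 0.044 = 36.476 m^3/s
Total ventilation:
Q_total = 3.024 + 36.476
= 39.5 m^3/s

39.5 m^3/s


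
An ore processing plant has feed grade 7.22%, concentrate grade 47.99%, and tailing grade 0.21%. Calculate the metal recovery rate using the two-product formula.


97.5181%

Using the two-product formula:
R = 100 * c * (f - t) / (f * (c - t))
Numerator = 100 * 47.99 * (7.22 - 0.21)
= 100 * 47.99 * 7.01
= 33640.99
Denominator = 7.22 * (47.99 - 0.21)
= 7.22 * 47.78
= 344.9716
R = 33640.99 / 344.9716
= 97.5181%


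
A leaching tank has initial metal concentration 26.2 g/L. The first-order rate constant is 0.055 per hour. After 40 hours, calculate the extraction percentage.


88.9197%

Compute the exponent:
-k * t = -0.055 * 40 = -2.2
Remaining concentration:
C = 26.2 * exp(-2.2)
= 26.2 * 0.1108031584
= 2.903042749 g/L
Extracted = 26.2 - 2.903042749 = 23.29695725 g/L
Extraction % = 23.29695725 / 26.2 * 100
= 88.9197%


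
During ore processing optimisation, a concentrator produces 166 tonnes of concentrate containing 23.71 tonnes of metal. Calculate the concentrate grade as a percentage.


Grade = (metal in concentrate / concentrate mass) * 100
= (23.71 / 166) * 100
= 0.1428313253 * 100
= 14.2831%

14.2831%


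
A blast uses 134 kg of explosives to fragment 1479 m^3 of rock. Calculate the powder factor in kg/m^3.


Powder factor = explosive mass / rock volume
= 134 / 1479
= 0.0906 kg/m^3

0.0906 kg/m^3


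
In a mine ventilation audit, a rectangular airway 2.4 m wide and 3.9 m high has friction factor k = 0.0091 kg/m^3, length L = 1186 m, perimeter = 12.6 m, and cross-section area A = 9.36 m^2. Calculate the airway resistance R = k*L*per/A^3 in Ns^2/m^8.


Compute the numerator:
k * L * per = 0.0091 * 1186 * 12.6
= 135.98676
Compute the denominator:
A^3 = 9.36^3 = 820.025856
Resistance:
R = 135.98676 / 820.025856
= 0.1658 Ns^2/m^8

0.1658 Ns^2/m^8


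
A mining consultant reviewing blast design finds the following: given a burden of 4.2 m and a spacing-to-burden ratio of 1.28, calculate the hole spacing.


5.376 m

Spacing = burden * ratio
= 4.2 * 1.28
= 5.376 m


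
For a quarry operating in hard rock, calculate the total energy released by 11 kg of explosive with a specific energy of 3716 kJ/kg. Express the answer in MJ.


40.876 MJ

Energy = mass * specific_energy / 1000
= 11 * 3716 / 1000
= 40876 / 1000
= 40.876 MJ


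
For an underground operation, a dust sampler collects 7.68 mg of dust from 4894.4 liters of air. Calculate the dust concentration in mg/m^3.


Convert liters to m^3: 1 m^3 = 1000 L
Concentration = mass / volume * 1000
= 7.68 / 4894.4 * 1000
= 0.001569140242 * 1000
= 1.5691 mg/m^3

1.5691 mg/m^3


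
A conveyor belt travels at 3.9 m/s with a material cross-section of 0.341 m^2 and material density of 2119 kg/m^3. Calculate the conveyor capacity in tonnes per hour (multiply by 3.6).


10145.0092 t/h

Volumetric flow = speed * area
= 3.9 * 0.341 = 1.3299 m^3/s
Mass flow = volumetric * density
= 1.3299 * 2119 = 2818.0581 kg/s
Convert to t/h: multiply by 3.6
Capacity = 2818.0581 * 3.6
= 10145.0092 t/h


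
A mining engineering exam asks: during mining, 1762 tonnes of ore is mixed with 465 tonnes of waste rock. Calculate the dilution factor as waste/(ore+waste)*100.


Total material = ore + waste
= 1762 + 465 = 2227 tonnes
Dilution = waste / total * 100
= 465 / 2227 * 100
= 0.2088010777 * 100
= 20.8801%

20.8801%


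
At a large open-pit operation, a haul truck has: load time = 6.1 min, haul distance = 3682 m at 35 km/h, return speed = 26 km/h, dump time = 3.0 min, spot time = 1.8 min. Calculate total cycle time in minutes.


25.7089 min

Convert haul speed to m/min: 35 * 1000/60 = 583.3333333 m/min
Haul time = 3682 / 583.3333333 = 6.312 min
Convert return speed to m/min: 26 * 1000/60 = 433.3333333 m/min
Return time = 3682 / 433.3333333 = 8.496923077 min
Total cycle time:
= 6.1 + 6.312 + 3.0 + 8.496923077 + 1.8
= 25.7089 min


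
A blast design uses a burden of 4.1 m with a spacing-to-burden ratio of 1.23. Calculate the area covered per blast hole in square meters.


20.6763 m^2

First, find the spacing:
Spacing = burden * ratio = 4.1 * 1.23
= 5.043 m
Then, calculate the area:
Area = burden * spacing = 4.1 * 5.043
= 20.6763 m^2


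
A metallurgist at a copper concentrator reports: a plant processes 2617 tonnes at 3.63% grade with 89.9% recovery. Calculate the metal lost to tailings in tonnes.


9.5947 tonnes

Total metal in feed:
= 2617 * 3.63 / 100 = 94.9971 tonnes
Metal recovered:
= 94.9971 * 89.9 / 100 = 85.4023929 tonnes
Metal lost to tailings:
= 94.9971 - 85.4023929
= 9.5947 tonnes


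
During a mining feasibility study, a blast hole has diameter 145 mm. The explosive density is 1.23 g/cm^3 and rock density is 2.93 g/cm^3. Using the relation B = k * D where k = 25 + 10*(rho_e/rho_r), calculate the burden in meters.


First, compute k:
rho_e / rho_r = 1.23 / 2.93 = 0.4197952218
k = 25 + 10 * 0.4197952218 = 29.19795222
Then, compute burden:
B = k * D / 1000 = 29.19795222 * 145 / 1000
= 4233.703072 / 1000
= 4.2337 m

4.2337 m


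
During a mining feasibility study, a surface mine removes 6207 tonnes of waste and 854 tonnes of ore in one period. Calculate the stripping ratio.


Stripping ratio = waste tonnage / ore tonnage
= 6207 / 854
= 7.2681

7.2681


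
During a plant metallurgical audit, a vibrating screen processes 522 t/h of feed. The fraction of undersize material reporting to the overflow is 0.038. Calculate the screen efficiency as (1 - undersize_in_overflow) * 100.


Screen efficiency = (1 - fraction of undersize in overflow) * 100
= (1 - 0.038) * 100
= 0.962 * 100
= 96.2%

96.2%


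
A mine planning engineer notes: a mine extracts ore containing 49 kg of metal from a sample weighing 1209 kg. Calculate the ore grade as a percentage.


Ore grade = (metal mass / ore mass) * 100
= (49 / 1209) * 100
= 0.04052936311 * 100
= 4.0529%

4.0529%


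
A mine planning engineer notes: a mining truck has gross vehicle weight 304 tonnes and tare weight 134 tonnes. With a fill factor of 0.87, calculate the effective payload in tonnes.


147.9 tonnes

Maximum payload = gross - tare
= 304 - 134 = 170 tonnes
Effective payload = max payload * fill factor
= 170 * 0.87
= 147.9 tonnes


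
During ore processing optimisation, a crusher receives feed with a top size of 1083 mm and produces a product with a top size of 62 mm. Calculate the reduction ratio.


Reduction ratio = feed size / product size
= 1083 / 62
= 17.4677

17.4677


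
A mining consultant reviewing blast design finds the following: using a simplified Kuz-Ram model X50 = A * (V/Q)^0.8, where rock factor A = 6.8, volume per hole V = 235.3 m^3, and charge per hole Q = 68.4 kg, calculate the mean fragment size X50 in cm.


Compute V/Q:
V/Q = 235.3 / 68.4 = 3.44005848
Raise to the power 0.8:
(V/Q)^0.8 = 3.44005848^0.8 = 2.686907158
Multiply by A:
X50 = 6.8 * 2.686907158
= 18.271 cm

18.271 cm


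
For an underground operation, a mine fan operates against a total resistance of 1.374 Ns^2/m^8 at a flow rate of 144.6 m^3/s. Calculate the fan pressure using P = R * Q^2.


28729.1858 Pa

Compute Q^2:
Q^2 = 144.6^2 = 20909.16
Compute pressure:
P = R * Q^2 = 1.374 * 20909.16
= 28729.1858 Pa


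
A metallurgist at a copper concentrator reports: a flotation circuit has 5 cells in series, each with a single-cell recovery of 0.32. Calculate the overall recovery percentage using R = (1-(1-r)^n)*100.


Complement of single-cell recovery:
1 - r = 1 - 0.32 = 0.68
Raise to power n:
(1 - r)^5 = 0.68^5 = 0.1453933568
Overall recovery:
R = (1 - 0.1453933568) * 100
= 85.4607%

85.4607%


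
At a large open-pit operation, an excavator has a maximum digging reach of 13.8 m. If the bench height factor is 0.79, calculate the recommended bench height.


10.902 m

Bench height = reach * factor
= 13.8 * 0.79
= 10.902 m


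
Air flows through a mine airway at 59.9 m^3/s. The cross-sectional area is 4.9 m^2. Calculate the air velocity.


12.2245 m/s

Velocity = flow rate / cross-sectional area
= 59.9 / 4.9
= 12.2245 m/s


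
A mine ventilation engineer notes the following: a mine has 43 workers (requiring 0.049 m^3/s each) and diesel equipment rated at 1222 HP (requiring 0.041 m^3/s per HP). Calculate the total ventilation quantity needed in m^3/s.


52.209 m^3/s

Airflow for workers:
Q_people = 43 * 0.049 = 2.107 m^3/s
Airflow for diesel equipment:
Q_diesel = 1222 * 0.041 = 50.102 m^3/s
Total ventilation:
Q_total = 2.107 + 50.102
= 52.209 m^3/s


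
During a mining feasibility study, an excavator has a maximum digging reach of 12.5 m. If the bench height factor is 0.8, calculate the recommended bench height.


10.0 m

Bench height = reach * factor
= 12.5 * 0.8
= 10.0 m


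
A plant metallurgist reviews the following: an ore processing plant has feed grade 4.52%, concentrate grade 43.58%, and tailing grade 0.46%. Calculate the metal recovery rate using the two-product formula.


Using the two-product formula:
R = 100 * c * (f - t) / (f * (c - t))
Numerator = 100 * 43.58 * (4.52 - 0.46)
= 100 * 43.58 * 4.06
= 17693.48
Denominator = 4.52 * (43.58 - 0.46)
= 4.52 * 43.12
= 194.9024
R = 17693.48 / 194.9024
= 90.7812%

90.7812%


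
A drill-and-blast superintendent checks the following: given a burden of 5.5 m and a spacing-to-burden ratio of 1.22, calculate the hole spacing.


Spacing = burden * ratio
= 5.5 * 1.22
= 6.71 m

6.71 m


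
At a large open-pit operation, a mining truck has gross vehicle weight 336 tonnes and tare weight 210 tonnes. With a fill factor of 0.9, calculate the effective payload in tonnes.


Maximum payload = gross - tare
= 336 - 210 = 126 tonnes
Effective payload = max payload * fill factor
= 126 * 0.9
= 113.4 tonnes

113.4 tonnes


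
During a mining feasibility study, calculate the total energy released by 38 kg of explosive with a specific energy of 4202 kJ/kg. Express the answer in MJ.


Energy = mass * specific_energy / 1000
= 38 * 4202 / 1000
= 159676 / 1000
= 159.676 MJ

159.676 MJ


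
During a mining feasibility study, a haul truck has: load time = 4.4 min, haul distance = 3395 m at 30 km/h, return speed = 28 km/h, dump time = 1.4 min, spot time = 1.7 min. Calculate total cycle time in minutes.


Convert haul speed to m/min: 30 * 1000/60 = 500 m/min
Haul time = 3395 / 500 = 6.79 min
Convert return speed to m/min: 28 * 1000/60 = 466.6666667 m/min
Return time = 3395 / 466.6666667 = 7.275 min
Total cycle time:
= 4.4 + 6.79 + 1.4 + 7.275 + 1.7
= 21.565 min

21.565 min


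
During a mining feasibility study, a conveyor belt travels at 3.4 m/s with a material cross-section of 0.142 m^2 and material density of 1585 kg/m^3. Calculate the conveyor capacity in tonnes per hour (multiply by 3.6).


2754.8568 t/h

Volumetric flow = speed * area
= 3.4 * 0.142 = 0.4828 m^3/s
Mass flow = volumetric * density
= 0.4828 * 1585 = 765.238 kg/s
Convert to t/h: multiply by 3.6
Capacity = 765.238 * 3.6
= 2754.8568 t/h


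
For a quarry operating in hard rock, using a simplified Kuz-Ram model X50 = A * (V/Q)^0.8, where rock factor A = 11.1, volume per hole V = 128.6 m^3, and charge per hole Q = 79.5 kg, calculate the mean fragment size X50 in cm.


16.3088 cm

Compute V/Q:
V/Q = 128.6 / 79.5 = 1.617610063
Raise to the power 0.8:
(V/Q)^0.8 = 1.617610063^0.8 = 1.46926141
Multiply by A:
X50 = 11.1 * 1.46926141
= 16.3088 cm


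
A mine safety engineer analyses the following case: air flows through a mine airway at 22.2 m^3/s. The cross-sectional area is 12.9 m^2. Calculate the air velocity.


1.7209 m/s

Velocity = flow rate / cross-sectional area
= 22.2 / 12.9
= 1.7209 m/s


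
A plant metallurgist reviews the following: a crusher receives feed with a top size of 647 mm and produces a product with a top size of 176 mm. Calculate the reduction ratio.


3.6761

Reduction ratio = feed size / product size
= 647 / 176
= 3.6761


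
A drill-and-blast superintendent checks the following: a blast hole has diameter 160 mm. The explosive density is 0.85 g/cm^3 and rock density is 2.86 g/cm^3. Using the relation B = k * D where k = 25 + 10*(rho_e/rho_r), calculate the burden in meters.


4.4755 m

First, compute k:
rho_e / rho_r = 0.85 / 2.86 = 0.2972027972
k = 25 + 10 * 0.2972027972 = 27.97202797
Then, compute burden:
B = k * D / 1000 = 27.97202797 * 160 / 1000
= 4475.524476 / 1000
= 4.4755 m


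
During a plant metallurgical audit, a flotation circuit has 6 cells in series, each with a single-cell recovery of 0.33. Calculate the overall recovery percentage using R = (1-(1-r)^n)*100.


Complement of single-cell recovery:
1 - r = 1 - 0.33 = 0.67
Raise to power n:
(1 - r)^6 = 0.67^6 = 0.09045838217
Overall recovery:
R = (1 - 0.09045838217) * 100
= 90.9542%

90.9542%


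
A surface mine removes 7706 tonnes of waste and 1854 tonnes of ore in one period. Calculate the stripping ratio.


4.1564

Stripping ratio = waste tonnage / ore tonnage
= 7706 / 1854
= 4.1564


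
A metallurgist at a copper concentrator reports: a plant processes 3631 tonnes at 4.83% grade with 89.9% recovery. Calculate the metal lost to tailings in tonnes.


Total metal in feed:
= 3631 * 4.83 / 100 = 175.3773 tonnes
Metal recovered:
= 175.3773 * 89.9 / 100 = 157.6641927 tonnes
Metal lost to tailings:
= 175.3773 - 157.6641927
= 17.7131 tonnes

17.7131 tonnes


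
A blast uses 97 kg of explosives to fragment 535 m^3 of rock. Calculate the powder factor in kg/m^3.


0.1813 kg/m^3

Powder factor = explosive mass / rock volume
= 97 / 535
= 0.1813 kg/m^3


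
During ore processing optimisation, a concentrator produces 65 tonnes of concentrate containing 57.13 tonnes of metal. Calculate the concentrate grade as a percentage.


Grade = (metal in concentrate / concentrate mass) * 100
= (57.13 / 65) * 100
= 0.8789230769 * 100
= 87.8923%

87.8923%


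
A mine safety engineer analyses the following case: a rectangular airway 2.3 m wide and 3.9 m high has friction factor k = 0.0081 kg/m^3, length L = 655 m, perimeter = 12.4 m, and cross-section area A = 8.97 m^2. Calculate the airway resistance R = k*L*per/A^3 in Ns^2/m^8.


0.0912 Ns^2/m^8

Compute the numerator:
k * L * per = 0.0081 * 655 * 12.4
= 65.7882
Compute the denominator:
A^3 = 8.97^3 = 721.734273
Resistance:
R = 65.7882 / 721.734273
= 0.0912 Ns^2/m^8


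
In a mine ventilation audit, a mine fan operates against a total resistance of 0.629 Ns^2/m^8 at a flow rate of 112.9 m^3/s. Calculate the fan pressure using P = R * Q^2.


8017.4919 Pa

Compute Q^2:
Q^2 = 112.9^2 = 12746.41
Compute pressure:
P = R * Q^2 = 0.629 * 12746.41
= 8017.4919 Pa


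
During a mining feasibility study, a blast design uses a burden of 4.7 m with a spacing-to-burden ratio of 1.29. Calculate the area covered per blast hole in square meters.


28.4961 m^2

First, find the spacing:
Spacing = burden * ratio = 4.7 * 1.29
= 6.063 m
Then, calculate the area:
Area = burden * spacing = 4.7 * 6.063
= 28.4961 m^2


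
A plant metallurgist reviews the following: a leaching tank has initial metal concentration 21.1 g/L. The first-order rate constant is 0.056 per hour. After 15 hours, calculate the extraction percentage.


56.8289%

Compute the exponent:
-k * t = -0.056 * 15 = -0.84
Remaining concentration:
C = 21.1 * exp(-0.84)
= 21.1 * 0.4317105234
= 9.109092044 g/L
Extracted = 21.1 - 9.109092044 = 11.99090796 g/L
Extraction % = 11.99090796 / 21.1 * 100
= 56.8289%


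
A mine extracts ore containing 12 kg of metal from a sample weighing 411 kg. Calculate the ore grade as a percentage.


2.9197%

Ore grade = (metal mass / ore mass) * 100
= (12 / 411) * 100
= 0.02919708029 * 100
= 2.9197%


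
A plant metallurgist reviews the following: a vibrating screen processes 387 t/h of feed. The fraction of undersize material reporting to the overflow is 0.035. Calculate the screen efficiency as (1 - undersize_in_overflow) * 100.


96.5%

Screen efficiency = (1 - fraction of undersize in overflow) * 100
= (1 - 0.035) * 100
= 0.965 * 100
= 96.5%


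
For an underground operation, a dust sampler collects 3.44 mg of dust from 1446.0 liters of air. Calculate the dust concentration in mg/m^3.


Convert liters to m^3: 1 m^3 = 1000 L
Concentration = mass / volume * 1000
= 3.44 / 1446.0 * 1000
= 0.002378976487 * 1000
= 2.379 mg/m^3

2.379 mg/m^3


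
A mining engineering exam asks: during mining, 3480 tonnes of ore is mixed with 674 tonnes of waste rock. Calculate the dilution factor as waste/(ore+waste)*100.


Total material = ore + waste
= 3480 + 674 = 4154 tonnes
Dilution = waste / total * 100
= 674 / 4154 * 100
= 0.1622532499 * 100
= 16.2253%

16.2253%


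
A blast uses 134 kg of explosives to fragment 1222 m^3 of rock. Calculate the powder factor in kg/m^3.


Powder factor = explosive mass / rock volume
= 134 / 1222
= 0.1097 kg/m^3

0.1097 kg/m^3


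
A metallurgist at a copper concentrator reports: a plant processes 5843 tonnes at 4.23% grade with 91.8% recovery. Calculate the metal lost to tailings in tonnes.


20.267 tonnes

Total metal in feed:
= 5843 * 4.23 / 100 = 247.1589 tonnes
Metal recovered:
= 247.1589 * 91.8 / 100 = 226.8918702 tonnes
Metal lost to tailings:
= 247.1589 - 226.8918702
= 20.267 tonnes


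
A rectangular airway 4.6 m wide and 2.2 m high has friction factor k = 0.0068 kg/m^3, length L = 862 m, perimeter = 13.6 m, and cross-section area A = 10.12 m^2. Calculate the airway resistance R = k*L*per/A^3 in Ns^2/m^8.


0.0769 Ns^2/m^8

Compute the numerator:
k * L * per = 0.0068 * 862 * 13.6
= 79.71776
Compute the denominator:
A^3 = 10.12^3 = 1036.433728
Resistance:
R = 79.71776 / 1036.433728
= 0.0769 Ns^2/m^8


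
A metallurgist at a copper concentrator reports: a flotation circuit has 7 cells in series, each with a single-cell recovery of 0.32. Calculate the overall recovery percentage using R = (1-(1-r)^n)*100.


93.277%

Complement of single-cell recovery:
1 - r = 1 - 0.32 = 0.68
Raise to power n:
(1 - r)^7 = 0.68^7 = 0.06722988818
Overall recovery:
R = (1 - 0.06722988818) * 100
= 93.277%


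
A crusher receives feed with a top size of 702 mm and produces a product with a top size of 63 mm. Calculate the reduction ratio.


Reduction ratio = feed size / product size
= 702 / 63
= 11.1429

11.1429


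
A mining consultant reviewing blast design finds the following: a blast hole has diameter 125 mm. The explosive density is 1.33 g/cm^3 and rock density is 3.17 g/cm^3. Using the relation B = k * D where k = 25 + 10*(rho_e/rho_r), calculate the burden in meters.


3.6494 m

First, compute k:
rho_e / rho_r = 1.33 / 3.17 = 0.4195583596
k = 25 + 10 * 0.4195583596 = 29.1955836
Then, compute burden:
B = k * D / 1000 = 29.1955836 * 125 / 1000
= 3649.44795 / 1000
= 3.6494 m


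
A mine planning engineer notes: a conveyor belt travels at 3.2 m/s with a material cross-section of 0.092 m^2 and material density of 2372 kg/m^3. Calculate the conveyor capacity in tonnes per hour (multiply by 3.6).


2513.9405 t/h

Volumetric flow = speed * area
= 3.2 * 0.092 = 0.2944 m^3/s
Mass flow = volumetric * density
= 0.2944 * 2372 = 698.3168 kg/s
Convert to t/h: multiply by 3.6
Capacity = 698.3168 * 3.6
= 2513.9405 t/h


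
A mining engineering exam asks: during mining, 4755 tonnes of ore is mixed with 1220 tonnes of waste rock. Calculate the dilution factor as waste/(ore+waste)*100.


20.4184%

Total material = ore + waste
= 4755 + 1220 = 5975 tonnes
Dilution = waste / total * 100
= 1220 / 5975 * 100
= 0.2041841004 * 100
= 20.4184%


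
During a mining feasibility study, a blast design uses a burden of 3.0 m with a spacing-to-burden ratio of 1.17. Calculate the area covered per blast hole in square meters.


First, find the spacing:
Spacing = burden * ratio = 3.0 * 1.17
= 3.51 m
Then, calculate the area:
Area = burden * spacing = 3.0 * 3.51
= 10.53 m^2

10.53 m^2


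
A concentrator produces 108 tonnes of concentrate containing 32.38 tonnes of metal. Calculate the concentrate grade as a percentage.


29.9815%

Grade = (metal in concentrate / concentrate mass) * 100
= (32.38 / 108) * 100
= 0.2998148148 * 100
= 29.9815%


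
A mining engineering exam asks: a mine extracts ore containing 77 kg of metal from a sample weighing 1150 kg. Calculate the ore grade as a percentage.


6.6957%

Ore grade = (metal mass / ore mass) * 100
= (77 / 1150) * 100
= 0.06695652174 * 100
= 6.6957%


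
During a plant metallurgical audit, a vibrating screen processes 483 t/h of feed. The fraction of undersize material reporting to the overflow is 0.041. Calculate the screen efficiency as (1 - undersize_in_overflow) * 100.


Screen efficiency = (1 - fraction of undersize in overflow) * 100
= (1 - 0.041) * 100
= 0.959 * 100
= 95.9%

95.9%


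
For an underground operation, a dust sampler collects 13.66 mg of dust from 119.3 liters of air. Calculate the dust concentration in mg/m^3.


Convert liters to m^3: 1 m^3 = 1000 L
Concentration = mass / volume * 1000
= 13.66 / 119.3 * 1000
= 0.1145012573 * 1000
= 114.5013 mg/m^3

114.5013 mg/m^3


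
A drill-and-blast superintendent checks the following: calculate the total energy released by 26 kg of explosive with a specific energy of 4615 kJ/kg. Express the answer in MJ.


119.99 MJ

Energy = mass * specific_energy / 1000
= 26 * 4615 / 1000
= 119990 / 1000
= 119.99 MJ


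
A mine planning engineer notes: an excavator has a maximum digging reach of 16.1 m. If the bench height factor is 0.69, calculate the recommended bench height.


11.109 m

Bench height = reach * factor
= 16.1 * 0.69
= 11.109 m


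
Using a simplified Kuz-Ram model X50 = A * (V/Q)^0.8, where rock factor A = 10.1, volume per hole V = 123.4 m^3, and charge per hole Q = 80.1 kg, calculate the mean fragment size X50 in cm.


14.2714 cm

Compute V/Q:
V/Q = 123.4 / 80.1 = 1.540574282
Raise to the power 0.8:
(V/Q)^0.8 = 1.540574282^0.8 = 1.413012861
Multiply by A:
X50 = 10.1 * 1.413012861
= 14.2714 cm


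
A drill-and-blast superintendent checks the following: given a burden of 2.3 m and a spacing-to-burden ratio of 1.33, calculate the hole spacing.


3.059 m

Spacing = burden * ratio
= 2.3 * 1.33
= 3.059 m


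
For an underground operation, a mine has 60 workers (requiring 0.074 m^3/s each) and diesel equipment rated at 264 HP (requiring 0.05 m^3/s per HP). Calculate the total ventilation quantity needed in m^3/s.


Airflow for workers:
Q_people = 60 * 0.074 = 4.44 m^3/s
Airflow for diesel equipment:
Q_diesel = 264 * 0.05 = 13.2 m^3/s
Total ventilation:
Q_total = 4.44 + 13.2
= 17.64 m^3/s

17.64 m^3/s


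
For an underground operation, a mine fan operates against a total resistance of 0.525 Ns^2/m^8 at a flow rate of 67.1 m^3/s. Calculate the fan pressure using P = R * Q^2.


Compute Q^2:
Q^2 = 67.1^2 = 4502.41
Compute pressure:
P = R * Q^2 = 0.525 * 4502.41
= 2363.7653 Pa

2363.7653 Pa


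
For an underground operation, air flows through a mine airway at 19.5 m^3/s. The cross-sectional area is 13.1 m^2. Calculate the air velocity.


Velocity = flow rate / cross-sectional area
= 19.5 / 13.1
= 1.4885 m/s

1.4885 m/s


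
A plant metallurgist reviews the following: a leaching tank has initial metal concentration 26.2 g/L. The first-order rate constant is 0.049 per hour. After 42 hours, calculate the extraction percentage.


Compute the exponent:
-k * t = -0.049 * 42 = -2.058
Remaining concentration:
C = 26.2 * exp(-2.058)
= 26.2 * 0.1277091329
= 3.345979282 g/L
Extracted = 26.2 - 3.345979282 = 22.85402072 g/L
Extraction % = 22.85402072 / 26.2 * 100
= 87.2291%

87.2291%


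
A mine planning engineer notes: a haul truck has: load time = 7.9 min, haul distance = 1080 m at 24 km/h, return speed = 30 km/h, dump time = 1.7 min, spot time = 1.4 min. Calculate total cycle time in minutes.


Convert haul speed to m/min: 24 * 1000/60 = 400 m/min
Haul time = 1080 / 400 = 2.7 min
Convert return speed to m/min: 30 * 1000/60 = 500 m/min
Return time = 1080 / 500 = 2.16 min
Total cycle time:
= 7.9 + 2.7 + 1.7 + 2.16 + 1.4
= 15.86 min

15.86 min


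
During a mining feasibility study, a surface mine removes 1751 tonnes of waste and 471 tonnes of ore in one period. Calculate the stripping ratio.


3.7176

Stripping ratio = waste tonnage / ore tonnage
= 1751 / 471
= 3.7176


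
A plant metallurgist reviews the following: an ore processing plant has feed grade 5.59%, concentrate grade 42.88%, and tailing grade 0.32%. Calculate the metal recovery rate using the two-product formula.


94.9843%

Using the two-product formula:
R = 100 * c * (f - t) / (f * (c - t))
Numerator = 100 * 42.88 * (5.59 - 0.32)
= 100 * 42.88 * 5.27
= 22597.76
Denominator = 5.59 * (42.88 - 0.32)
= 5.59 * 42.56
= 237.9104
R = 22597.76 / 237.9104
= 94.9843%


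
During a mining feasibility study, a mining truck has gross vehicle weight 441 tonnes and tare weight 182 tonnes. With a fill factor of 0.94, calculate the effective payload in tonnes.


243.46 tonnes

Maximum payload = gross - tare
= 441 - 182 = 259 tonnes
Effective payload = max payload * fill factor
= 259 * 0.94
= 243.46 tonnes


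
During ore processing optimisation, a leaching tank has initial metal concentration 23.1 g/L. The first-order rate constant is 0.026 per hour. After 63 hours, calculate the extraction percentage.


80.5632%

Compute the exponent:
-k * t = -0.026 * 63 = -1.638
Remaining concentration:
C = 23.1 * exp(-1.638)
= 23.1 * 0.1943683906
= 4.489909823 g/L
Extracted = 23.1 - 4.489909823 = 18.61009018 g/L
Extraction % = 18.61009018 / 23.1 * 100
= 80.5632%


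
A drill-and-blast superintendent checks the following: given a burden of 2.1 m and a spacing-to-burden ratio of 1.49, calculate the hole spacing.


3.129 m

Spacing = burden * ratio
= 2.1 * 1.49
= 3.129 m


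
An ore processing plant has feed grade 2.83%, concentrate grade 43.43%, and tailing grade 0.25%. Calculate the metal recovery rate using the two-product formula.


91.6939%

Using the two-product formula:
R = 100 * c * (f - t) / (f * (c - t))
Numerator = 100 * 43.43 * (2.83 - 0.25)
= 100 * 43.43 * 2.58
= 11204.94
Denominator = 2.83 * (43.43 - 0.25)
= 2.83 * 43.18
= 122.1994
R = 11204.94 / 122.1994
= 91.6939%


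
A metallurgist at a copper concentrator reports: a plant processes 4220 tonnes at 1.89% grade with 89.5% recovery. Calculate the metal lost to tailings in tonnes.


Total metal in feed:
= 4220 * 1.89 / 100 = 79.758 tonnes
Metal recovered:
= 79.758 * 89.5 / 100 = 71.38341 tonnes
Metal lost to tailings:
= 79.758 - 71.38341
= 8.3746 tonnes

8.3746 tonnes


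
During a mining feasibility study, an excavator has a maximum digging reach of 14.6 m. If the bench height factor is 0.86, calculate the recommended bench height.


Bench height = reach * factor
= 14.6 * 0.86
= 12.556 m

12.556 m


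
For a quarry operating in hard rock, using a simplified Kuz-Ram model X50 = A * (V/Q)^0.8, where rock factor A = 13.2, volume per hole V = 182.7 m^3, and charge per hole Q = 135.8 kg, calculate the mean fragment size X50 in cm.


Compute V/Q:
V/Q = 182.7 / 135.8 = 1.345360825
Raise to the power 0.8:
(V/Q)^0.8 = 1.345360825^0.8 = 1.267859187
Multiply by A:
X50 = 13.2 * 1.267859187
= 16.7357 cm

16.7357 cm


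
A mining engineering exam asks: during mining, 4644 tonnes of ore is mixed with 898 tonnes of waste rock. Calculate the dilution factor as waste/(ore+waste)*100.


Total material = ore + waste
= 4644 + 898 = 5542 tonnes
Dilution = waste / total * 100
= 898 / 5542 * 100
= 0.1620353663 * 100
= 16.2035%

16.2035%


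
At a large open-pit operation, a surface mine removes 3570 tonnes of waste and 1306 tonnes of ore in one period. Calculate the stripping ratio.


2.7335

Stripping ratio = waste tonnage / ore tonnage
= 3570 / 1306
= 2.7335


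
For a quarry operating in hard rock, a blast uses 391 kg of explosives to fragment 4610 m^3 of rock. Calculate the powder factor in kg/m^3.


0.0848 kg/m^3

Powder factor = explosive mass / rock volume
= 391 / 4610
= 0.0848 kg/m^3


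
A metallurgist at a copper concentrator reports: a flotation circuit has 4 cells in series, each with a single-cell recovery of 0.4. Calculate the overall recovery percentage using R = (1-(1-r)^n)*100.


Complement of single-cell recovery:
1 - r = 1 - 0.4 = 0.6
Raise to power n:
(1 - r)^4 = 0.6^4 = 0.1296
Overall recovery:
R = (1 - 0.1296) * 100
= 87.04%

87.04%


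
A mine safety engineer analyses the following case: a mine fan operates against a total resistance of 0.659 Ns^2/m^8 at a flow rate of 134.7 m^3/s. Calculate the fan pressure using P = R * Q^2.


Compute Q^2:
Q^2 = 134.7^2 = 18144.09
Compute pressure:
P = R * Q^2 = 0.659 * 18144.09
= 11956.9553 Pa

11956.9553 Pa


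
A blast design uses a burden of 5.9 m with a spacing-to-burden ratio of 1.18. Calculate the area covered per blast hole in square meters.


41.0758 m^2

First, find the spacing:
Spacing = burden * ratio = 5.9 * 1.18
= 6.962 m
Then, calculate the area:
Area = burden * spacing = 5.9 * 6.962
= 41.0758 m^2


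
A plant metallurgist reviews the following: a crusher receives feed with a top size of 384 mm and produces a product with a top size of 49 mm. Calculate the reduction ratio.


Reduction ratio = feed size / product size
= 384 / 49
= 7.8367

7.8367


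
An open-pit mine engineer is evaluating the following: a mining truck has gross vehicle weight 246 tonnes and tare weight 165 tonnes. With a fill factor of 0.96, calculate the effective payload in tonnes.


Maximum payload = gross - tare
= 246 - 165 = 81 tonnes
Effective payload = max payload * fill factor
= 81 * 0.96
= 77.76 tonnes

77.76 tonnes


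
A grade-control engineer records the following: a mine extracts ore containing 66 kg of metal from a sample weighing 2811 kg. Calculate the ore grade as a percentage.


2.3479%

Ore grade = (metal mass / ore mass) * 100
= (66 / 2811) * 100
= 0.0234791889 * 100
= 2.3479%


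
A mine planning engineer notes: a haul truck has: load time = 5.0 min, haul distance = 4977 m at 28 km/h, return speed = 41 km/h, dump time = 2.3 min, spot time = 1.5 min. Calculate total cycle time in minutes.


Convert haul speed to m/min: 28 * 1000/60 = 466.6666667 m/min
Haul time = 4977 / 466.6666667 = 10.665 min
Convert return speed to m/min: 41 * 1000/60 = 683.3333333 m/min
Return time = 4977 / 683.3333333 = 7.283414634 min
Total cycle time:
= 5.0 + 10.665 + 2.3 + 7.283414634 + 1.5
= 26.7484 min

26.7484 min


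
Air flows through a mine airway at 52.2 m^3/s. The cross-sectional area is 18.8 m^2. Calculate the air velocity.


2.7766 m/s

Velocity = flow rate / cross-sectional area
= 52.2 / 18.8
= 2.7766 m/s


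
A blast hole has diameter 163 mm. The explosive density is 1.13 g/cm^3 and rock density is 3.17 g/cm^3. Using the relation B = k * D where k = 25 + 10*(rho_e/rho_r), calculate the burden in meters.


First, compute k:
rho_e / rho_r = 1.13 / 3.17 = 0.356466877
k = 25 + 10 * 0.356466877 = 28.56466877
Then, compute burden:
B = k * D / 1000 = 28.56466877 * 163 / 1000
= 4656.041009 / 1000
= 4.656 m

4.656 m


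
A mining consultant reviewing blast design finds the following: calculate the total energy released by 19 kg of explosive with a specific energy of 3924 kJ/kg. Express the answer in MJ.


Energy = mass * specific_energy / 1000
= 19 * 3924 / 1000
= 74556 / 1000
= 74.556 MJ

74.556 MJ


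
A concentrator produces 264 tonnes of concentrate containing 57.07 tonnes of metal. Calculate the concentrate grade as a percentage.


Grade = (metal in concentrate / concentrate mass) * 100
= (57.07 / 264) * 100
= 0.2161742424 * 100
= 21.6174%

21.6174%


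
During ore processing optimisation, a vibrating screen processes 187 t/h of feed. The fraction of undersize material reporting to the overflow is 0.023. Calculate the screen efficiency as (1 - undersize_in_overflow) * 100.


97.7%

Screen efficiency = (1 - fraction of undersize in overflow) * 100
= (1 - 0.023) * 100
= 0.977 * 100
= 97.7%


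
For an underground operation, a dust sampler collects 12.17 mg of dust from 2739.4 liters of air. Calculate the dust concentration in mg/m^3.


4.4426 mg/m^3

Convert liters to m^3: 1 m^3 = 1000 L
Concentration = mass / volume * 1000
= 12.17 / 2739.4 * 1000
= 0.004442578667 * 1000
= 4.4426 mg/m^3


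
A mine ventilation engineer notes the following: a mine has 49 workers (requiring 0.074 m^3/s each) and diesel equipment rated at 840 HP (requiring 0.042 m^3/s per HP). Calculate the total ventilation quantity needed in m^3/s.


38.906 m^3/s

Airflow for workers:
Q_people = 49 * 0.074 = 3.626 m^3/s
Airflow for diesel equipment:
Q_diesel = 840 * 0.042 = 35.28 m^3/s
Total ventilation:
Q_total = 3.626 + 35.28
= 38.906 m^3/s


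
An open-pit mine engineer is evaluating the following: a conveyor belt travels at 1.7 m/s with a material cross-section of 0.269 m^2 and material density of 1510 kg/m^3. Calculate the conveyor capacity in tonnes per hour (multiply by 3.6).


Volumetric flow = speed * area
= 1.7 * 0.269 = 0.4573 m^3/s
Mass flow = volumetric * density
= 0.4573 * 1510 = 690.523 kg/s
Convert to t/h: multiply by 3.6
Capacity = 690.523 * 3.6
= 2485.8828 t/h

2485.8828 t/h


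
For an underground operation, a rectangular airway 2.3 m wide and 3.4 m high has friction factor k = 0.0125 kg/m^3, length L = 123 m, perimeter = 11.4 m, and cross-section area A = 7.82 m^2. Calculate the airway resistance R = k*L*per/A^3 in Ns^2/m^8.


0.0367 Ns^2/m^8

Compute the numerator:
k * L * per = 0.0125 * 123 * 11.4
= 17.5275
Compute the denominator:
A^3 = 7.82^3 = 478.211768
Resistance:
R = 17.5275 / 478.211768
= 0.0367 Ns^2/m^8


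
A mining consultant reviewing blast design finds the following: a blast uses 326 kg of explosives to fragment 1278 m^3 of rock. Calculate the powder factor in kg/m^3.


Powder factor = explosive mass / rock volume
= 326 / 1278
= 0.2551 kg/m^3

0.2551 kg/m^3


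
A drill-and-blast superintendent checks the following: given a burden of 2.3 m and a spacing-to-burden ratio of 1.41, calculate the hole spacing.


3.243 m

Spacing = burden * ratio
= 2.3 * 1.41
= 3.243 m


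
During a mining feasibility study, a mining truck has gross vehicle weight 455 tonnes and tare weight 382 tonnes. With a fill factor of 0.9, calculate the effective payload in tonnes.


65.7 tonnes

Maximum payload = gross - tare
= 455 - 382 = 73 tonnes
Effective payload = max payload * fill factor
= 73 * 0.9
= 65.7 tonnes


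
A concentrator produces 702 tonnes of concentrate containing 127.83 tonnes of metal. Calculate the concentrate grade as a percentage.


Grade = (metal in concentrate / concentrate mass) * 100
= (127.83 / 702) * 100
= 0.1820940171 * 100
= 18.2094%

18.2094%


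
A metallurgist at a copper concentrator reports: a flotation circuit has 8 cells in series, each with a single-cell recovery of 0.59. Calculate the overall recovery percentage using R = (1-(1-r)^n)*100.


99.9202%

Complement of single-cell recovery:
1 - r = 1 - 0.59 = 0.41
Raise to power n:
(1 - r)^8 = 0.41^8 = 0.0007984925229
Overall recovery:
R = (1 - 0.0007984925229) * 100
= 99.9202%


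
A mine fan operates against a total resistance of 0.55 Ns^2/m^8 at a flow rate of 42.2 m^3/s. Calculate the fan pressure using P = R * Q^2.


979.462 Pa

Compute Q^2:
Q^2 = 42.2^2 = 1780.84
Compute pressure:
P = R * Q^2 = 0.55 * 1780.84
= 979.462 Pa


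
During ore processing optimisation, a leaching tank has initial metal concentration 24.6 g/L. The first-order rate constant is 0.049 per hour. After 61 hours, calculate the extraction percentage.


94.9662%

Compute the exponent:
-k * t = -0.049 * 61 = -2.989
Remaining concentration:
C = 24.6 * exp(-2.989)
= 24.6 * 0.05033774931
= 1.238308633 g/L
Extracted = 24.6 - 1.238308633 = 23.36169137 g/L
Extraction % = 23.36169137 / 24.6 * 100
= 94.9662%


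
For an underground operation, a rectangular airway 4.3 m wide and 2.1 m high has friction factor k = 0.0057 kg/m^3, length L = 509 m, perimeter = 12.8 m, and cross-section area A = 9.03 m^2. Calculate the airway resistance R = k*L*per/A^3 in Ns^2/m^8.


Compute the numerator:
k * L * per = 0.0057 * 509 * 12.8
= 37.13664
Compute the denominator:
A^3 = 9.03^3 = 736.314327
Resistance:
R = 37.13664 / 736.314327
= 0.0504 Ns^2/m^8

0.0504 Ns^2/m^8


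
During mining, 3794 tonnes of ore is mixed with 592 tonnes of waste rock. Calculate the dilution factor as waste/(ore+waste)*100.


Total material = ore + waste
= 3794 + 592 = 4386 tonnes
Dilution = waste / total * 100
= 592 / 4386 * 100
= 0.1349749202 * 100
= 13.4975%

13.4975%


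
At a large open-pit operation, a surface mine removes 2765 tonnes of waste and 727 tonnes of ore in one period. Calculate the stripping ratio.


Stripping ratio = waste tonnage / ore tonnage
= 2765 / 727
= 3.8033

3.8033


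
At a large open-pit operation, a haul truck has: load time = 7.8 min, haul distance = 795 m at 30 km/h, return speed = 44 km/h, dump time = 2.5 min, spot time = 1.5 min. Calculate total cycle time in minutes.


Convert haul speed to m/min: 30 * 1000/60 = 500 m/min
Haul time = 795 / 500 = 1.59 min
Convert return speed to m/min: 44 * 1000/60 = 733.3333333 m/min
Return time = 795 / 733.3333333 = 1.084090909 min
Total cycle time:
= 7.8 + 1.59 + 2.5 + 1.084090909 + 1.5
= 14.4741 min

14.4741 min


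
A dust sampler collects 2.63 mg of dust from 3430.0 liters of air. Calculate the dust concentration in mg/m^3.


0.7668 mg/m^3

Convert liters to m^3: 1 m^3 = 1000 L
Concentration = mass / volume * 1000
= 2.63 / 3430.0 * 1000
= 0.0007667638484 * 1000
= 0.7668 mg/m^3


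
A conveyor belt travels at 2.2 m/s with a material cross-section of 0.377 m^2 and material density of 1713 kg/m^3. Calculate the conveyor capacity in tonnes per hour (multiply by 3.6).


Volumetric flow = speed * area
= 2.2 * 0.377 = 0.8294 m^3/s
Mass flow = volumetric * density
= 0.8294 * 1713 = 1420.7622 kg/s
Convert to t/h: multiply by 3.6
Capacity = 1420.7622 * 3.6
= 5114.7439 t/h

5114.7439 t/h


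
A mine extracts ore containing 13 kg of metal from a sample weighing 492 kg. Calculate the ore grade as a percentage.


2.6423%

Ore grade = (metal mass / ore mass) * 100
= (13 / 492) * 100
= 0.02642276423 * 100
= 2.6423%


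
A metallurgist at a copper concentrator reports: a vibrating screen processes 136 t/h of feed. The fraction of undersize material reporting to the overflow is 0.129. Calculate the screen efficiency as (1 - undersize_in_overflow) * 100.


Screen efficiency = (1 - fraction of undersize in overflow) * 100
= (1 - 0.129) * 100
= 0.871 * 100
= 87.1%

87.1%


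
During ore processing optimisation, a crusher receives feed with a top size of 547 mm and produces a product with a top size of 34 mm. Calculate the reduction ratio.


Reduction ratio = feed size / product size
= 547 / 34
= 16.0882

16.0882
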